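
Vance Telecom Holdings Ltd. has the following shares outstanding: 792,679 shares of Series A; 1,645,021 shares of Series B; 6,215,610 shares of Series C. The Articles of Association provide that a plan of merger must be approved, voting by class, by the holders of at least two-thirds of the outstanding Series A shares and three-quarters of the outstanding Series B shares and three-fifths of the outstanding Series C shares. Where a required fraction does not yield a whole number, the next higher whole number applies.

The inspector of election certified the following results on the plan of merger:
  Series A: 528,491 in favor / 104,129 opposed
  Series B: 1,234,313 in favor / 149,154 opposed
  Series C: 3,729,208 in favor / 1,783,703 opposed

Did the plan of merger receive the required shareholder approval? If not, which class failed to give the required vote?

Not approved — the Series C shares did not give the required vote.

Series A: 2/3 of 792679 = 528452.67, rounded up to 528453; 528,453 required, 528,491 in favor — approved.
Series B: 3/4 of 1645021 = 1233765.75, rounded up to 1233766; 1,233,766 required, 1,234,313 in favor — approved.
Series C: 3/5 of 6215610 = 3729366; 3,729,366 required, 3,729,208 in favor — not approved.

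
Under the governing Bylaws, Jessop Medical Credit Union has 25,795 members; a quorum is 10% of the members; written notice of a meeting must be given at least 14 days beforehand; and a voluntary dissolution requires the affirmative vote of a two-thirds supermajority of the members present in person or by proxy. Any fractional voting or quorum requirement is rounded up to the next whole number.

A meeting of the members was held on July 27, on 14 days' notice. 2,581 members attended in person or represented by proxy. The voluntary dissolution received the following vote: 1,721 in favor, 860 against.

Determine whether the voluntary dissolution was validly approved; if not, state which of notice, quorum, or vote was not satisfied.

Valid — all requirements satisfied.

Notice: 14 days given; 14 required. Satisfied.
Quorum: 10% of 25,795 = 2,579.50, rounded up to 2,580; 2,581 present. Satisfied.
Vote: requires two-thirds of those present (2,581); 2/3 of 2581 = 1720.67, rounded up to 1721, so 1,721 needed; 1,721 in favor. Satisfied.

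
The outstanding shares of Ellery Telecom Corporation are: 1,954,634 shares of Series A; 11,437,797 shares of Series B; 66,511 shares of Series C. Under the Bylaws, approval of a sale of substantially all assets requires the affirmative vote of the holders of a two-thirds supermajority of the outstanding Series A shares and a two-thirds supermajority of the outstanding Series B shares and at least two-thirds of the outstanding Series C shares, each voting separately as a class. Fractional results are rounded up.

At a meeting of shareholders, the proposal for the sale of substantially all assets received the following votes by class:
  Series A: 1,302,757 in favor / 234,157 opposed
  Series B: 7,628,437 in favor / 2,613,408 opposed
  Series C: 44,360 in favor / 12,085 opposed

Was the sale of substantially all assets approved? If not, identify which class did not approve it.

Series A: 2/3 of 1954634 = 1303089.33, rounded up to 1303090; 1,303,090 required, 1,302,757 in favor — not approved.
Series B: 2/3 of 11437797 = 7625198; 7,625,198 required, 7,628,437 in favor — approved.
Series C: 2/3 of 66511 = 44340.67, rounded up to 44341; 44,341 required, 44,360 in favor — approved.

Not approved — the Series A shares did not give the required vote.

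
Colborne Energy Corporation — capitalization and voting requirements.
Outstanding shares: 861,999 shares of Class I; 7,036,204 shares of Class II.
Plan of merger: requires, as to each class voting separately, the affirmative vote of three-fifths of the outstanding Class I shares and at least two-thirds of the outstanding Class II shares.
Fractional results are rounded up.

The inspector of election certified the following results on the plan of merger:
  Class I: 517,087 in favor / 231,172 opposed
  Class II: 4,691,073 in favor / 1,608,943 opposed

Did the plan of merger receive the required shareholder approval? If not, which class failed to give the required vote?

Not approved — the Class I shares did not give the required vote.

Class I: 3/5 of 861999 = 517199.40, rounded up to 517200; 517,200 required, 517,087 in favor — not approved.
Class II: 2/3 of 7036204 = 4690802.67, rounded up to 4690803; 4,690,803 required, 4,691,073 in favor — approved.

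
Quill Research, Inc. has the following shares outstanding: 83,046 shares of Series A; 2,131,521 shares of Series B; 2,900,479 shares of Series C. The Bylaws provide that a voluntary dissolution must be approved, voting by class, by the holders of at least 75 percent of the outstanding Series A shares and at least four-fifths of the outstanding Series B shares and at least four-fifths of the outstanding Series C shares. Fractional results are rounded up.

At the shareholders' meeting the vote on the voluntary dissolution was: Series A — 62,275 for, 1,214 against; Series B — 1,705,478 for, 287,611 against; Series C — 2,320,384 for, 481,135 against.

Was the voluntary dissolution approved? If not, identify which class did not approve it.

Not approved — the Series A shares did not give the required vote.

Series A: 3/4 of 83046 = 62284.50, rounded up to 62285; 62,285 required, 62,275 in favor — not approved.
Series B: 4/5 of 2131521 = 1705216.80, rounded up to 1705217; 1,705,217 required, 1,705,478 in favor — approved.
Series C: 4/5 of 2900479 = 2320383.20, rounded up to 2320384; 2,320,384 required, 2,320,384 in favor — approved.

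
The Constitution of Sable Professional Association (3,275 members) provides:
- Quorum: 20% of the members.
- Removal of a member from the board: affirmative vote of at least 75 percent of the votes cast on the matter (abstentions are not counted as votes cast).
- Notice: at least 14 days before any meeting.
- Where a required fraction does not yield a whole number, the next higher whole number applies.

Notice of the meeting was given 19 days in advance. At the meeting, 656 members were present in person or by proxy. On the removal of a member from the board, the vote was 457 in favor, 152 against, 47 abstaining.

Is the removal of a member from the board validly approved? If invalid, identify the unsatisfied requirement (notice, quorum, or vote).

Valid — all requirements satisfied.

Notice: 19 days given; 14 required. Satisfied.
Quorum: 20% of 3,275 = 655; 656 present. Satisfied.
Vote: requires three-fourths of the votes cast (656 − 47 abstaining = 609); 3/4 of 609 = 456.75, rounded up to 457, so 457 needed; 457 in favor. Satisfied.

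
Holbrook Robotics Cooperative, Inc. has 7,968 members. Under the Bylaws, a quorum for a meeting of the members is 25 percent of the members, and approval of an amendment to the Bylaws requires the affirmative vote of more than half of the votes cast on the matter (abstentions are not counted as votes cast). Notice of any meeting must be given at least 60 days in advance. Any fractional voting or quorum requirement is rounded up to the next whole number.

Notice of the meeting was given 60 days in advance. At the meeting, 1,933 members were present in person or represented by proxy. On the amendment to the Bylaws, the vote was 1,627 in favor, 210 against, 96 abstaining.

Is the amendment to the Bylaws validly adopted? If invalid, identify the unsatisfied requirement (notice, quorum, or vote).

Invalid — quorum requirement not satisfied.

Notice: 60 days given; 60 required. Satisfied.
Quorum: 25% of 7,968 = 1,992; 1,933 present. Not satisfied.
Vote: requires a majority of the votes cast (1,933 − 96 abstaining = 1,837); a majority of 1837 is 919, so 919 needed; 1,627 in favor. Satisfied.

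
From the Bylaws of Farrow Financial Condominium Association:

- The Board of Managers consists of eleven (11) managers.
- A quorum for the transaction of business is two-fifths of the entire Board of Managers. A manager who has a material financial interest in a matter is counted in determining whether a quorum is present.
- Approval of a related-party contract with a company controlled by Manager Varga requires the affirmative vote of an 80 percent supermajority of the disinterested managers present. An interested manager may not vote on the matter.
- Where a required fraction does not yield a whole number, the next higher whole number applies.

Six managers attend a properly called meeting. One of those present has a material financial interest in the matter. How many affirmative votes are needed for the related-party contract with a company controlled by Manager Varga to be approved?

The related-party contract with a company controlled by Manager Varga requires four-fifths of the disinterested managers present (6 − 1 = 5).
4/5 of 5 = 4.

4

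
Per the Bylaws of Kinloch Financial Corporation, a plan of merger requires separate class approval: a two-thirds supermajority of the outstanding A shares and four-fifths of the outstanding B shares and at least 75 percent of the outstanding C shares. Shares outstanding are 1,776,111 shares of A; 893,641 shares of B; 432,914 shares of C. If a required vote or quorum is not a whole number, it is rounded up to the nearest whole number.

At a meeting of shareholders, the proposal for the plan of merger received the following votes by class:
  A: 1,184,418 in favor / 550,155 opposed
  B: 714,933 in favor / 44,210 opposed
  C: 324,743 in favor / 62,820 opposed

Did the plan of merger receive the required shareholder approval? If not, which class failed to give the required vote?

Approved — every class gave the required vote.

A: 2/3 of 1776111 = 1184074; 1,184,074 required, 1,184,418 in favor — approved.
B: 4/5 of 893641 = 714912.80, rounded up to 714913; 714,913 required, 714,933 in favor — approved.
C: 3/4 of 432914 = 324685.50, rounded up to 324686; 324,686 required, 324,743 in favor — approved.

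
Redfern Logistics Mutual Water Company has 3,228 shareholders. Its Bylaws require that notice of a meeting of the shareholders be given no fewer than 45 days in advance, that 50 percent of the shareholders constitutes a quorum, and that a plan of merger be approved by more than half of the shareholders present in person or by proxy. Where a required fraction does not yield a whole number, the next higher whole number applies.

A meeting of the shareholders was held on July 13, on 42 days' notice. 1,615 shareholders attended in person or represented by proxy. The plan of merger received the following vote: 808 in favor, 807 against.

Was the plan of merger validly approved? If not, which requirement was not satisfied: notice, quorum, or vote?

Invalid — notice requirement not satisfied.

Notice: 42 days given; 45 required. Not satisfied.
Quorum: 50% of 3,228 = 1,614; 1,615 present. Satisfied.
Vote: requires a majority of those present (1,615); a majority of 1615 is 808, so 808 needed; 808 in favor. Satisfied.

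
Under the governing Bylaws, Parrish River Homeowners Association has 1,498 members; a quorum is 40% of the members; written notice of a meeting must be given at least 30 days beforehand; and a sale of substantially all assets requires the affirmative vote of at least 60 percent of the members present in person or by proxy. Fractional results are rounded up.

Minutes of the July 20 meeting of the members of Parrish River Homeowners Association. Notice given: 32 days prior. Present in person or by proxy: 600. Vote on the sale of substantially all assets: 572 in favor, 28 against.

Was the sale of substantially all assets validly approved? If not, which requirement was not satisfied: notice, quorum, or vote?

Notice: 32 days given; 30 required. Satisfied.
Quorum: 40% of 1,498 = 599.20, rounded up to 600; 600 present. Satisfied.
Vote: requires three-fifths of those present (600); 3/5 of 600 = 360, so 360 needed; 572 in favor. Satisfied.

Valid — all requirements satisfied.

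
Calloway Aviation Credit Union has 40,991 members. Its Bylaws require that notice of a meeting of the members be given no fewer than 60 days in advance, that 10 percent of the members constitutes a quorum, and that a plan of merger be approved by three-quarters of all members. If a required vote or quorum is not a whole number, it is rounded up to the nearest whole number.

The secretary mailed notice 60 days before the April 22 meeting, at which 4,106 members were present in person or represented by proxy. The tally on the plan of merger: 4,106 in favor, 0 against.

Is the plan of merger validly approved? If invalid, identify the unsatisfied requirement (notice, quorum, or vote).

Notice: 60 days given; 60 required. Satisfied.
Quorum: 10% of 40,991 = 4,099.10, rounded up to 4,100; 4,106 present. Satisfied.
Vote: requires three-fourths of all members (40,991); 3/4 of 40991 = 30743.25, rounded up to 30744, so 30,744 needed; 4,106 in favor. Not satisfied.

Invalid — vote requirement not satisfied.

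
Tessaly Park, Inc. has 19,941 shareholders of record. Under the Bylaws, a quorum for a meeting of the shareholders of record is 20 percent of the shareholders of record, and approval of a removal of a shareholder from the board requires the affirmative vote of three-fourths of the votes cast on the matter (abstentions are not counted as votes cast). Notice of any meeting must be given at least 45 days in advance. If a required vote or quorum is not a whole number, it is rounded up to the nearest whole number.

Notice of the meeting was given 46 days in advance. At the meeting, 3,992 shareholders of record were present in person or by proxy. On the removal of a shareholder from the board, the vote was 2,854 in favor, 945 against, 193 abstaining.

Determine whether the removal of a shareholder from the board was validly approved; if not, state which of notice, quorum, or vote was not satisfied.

Valid — all requirements satisfied.

Notice: 46 days given; 45 required. Satisfied.
Quorum: 20% of 19,941 = 3,988.20, rounded up to 3,989; 3,992 present. Satisfied.
Vote: requires three-fourths of the votes cast (3,992 − 193 abstaining = 3,799); 3/4 of 3799 = 2849.25, rounded up to 2850, so 2,850 needed; 2,854 in favor. Satisfied.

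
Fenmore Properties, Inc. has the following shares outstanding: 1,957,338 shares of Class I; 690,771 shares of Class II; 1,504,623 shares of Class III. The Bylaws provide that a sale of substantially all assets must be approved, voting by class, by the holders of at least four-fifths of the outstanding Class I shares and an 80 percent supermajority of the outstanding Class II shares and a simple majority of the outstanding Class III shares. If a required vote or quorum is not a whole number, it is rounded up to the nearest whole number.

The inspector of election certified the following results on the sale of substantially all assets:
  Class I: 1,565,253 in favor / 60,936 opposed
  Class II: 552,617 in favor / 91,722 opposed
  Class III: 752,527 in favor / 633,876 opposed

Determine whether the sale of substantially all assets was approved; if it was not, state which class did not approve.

Not approved — the Class I shares did not give the required vote.

Class I: 4/5 of 1957338 = 1565870.40, rounded up to 1565871; 1,565,871 required, 1,565,253 in favor — not approved.
Class II: 4/5 of 690771 = 552616.80, rounded up to 552617; 552,617 required, 552,617 in favor — approved.
Class III: a majority of 1504623 is 752312; 752,312 required, 752,527 in favor — approved.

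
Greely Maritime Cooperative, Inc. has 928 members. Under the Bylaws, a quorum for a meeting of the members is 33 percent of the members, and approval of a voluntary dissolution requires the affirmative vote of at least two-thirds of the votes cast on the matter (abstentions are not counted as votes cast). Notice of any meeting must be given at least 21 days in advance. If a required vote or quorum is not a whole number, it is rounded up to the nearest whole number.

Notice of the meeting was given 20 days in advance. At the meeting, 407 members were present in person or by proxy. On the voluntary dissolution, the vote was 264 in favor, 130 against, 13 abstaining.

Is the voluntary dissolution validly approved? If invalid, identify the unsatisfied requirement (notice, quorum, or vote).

Notice: 20 days given; 21 required. Not satisfied.
Quorum: 33% of 928 = 306.24, rounded up to 307; 407 present. Satisfied.
Vote: requires two-thirds of the votes cast (407 − 13 abstaining = 394); 2/3 of 394 = 262.67, rounded up to 263, so 263 needed; 264 in favor. Satisfied.

Invalid — notice requirement not satisfied.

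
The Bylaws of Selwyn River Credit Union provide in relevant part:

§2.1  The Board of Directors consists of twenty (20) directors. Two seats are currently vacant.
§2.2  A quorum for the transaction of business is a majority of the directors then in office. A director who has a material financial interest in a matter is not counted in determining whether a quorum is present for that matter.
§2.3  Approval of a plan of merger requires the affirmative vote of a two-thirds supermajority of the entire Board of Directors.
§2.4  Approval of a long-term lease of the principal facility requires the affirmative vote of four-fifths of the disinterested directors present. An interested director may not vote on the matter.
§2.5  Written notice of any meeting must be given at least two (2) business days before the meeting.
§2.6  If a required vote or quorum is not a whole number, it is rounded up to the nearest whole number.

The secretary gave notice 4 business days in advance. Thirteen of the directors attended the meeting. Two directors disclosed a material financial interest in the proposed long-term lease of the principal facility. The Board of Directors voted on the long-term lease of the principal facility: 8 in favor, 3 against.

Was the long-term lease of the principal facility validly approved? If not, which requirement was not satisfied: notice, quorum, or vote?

Invalid — vote requirement not satisfied.

Notice: 4 business days given; 2 required (4 ≥ 2). Satisfied.
Quorum: 13 present, but the 2 interested directors do not count, leaving 11. Quorum is 10. Satisfied.
Vote: the long-term lease of the principal facility requires four-fifths of the disinterested directors present (13 − 2 = 11). 4/5 of 11 = 8.80, rounded up to 9, so 9 affirmative votes are needed; 8 voted in favor. Not satisfied.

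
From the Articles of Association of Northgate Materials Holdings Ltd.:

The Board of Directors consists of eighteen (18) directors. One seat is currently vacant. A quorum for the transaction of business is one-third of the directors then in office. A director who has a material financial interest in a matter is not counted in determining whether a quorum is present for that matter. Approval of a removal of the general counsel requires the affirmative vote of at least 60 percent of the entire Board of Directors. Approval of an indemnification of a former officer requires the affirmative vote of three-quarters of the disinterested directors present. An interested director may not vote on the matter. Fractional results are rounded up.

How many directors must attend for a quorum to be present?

6

1/3 of 17 = 5.67, rounded up to 6.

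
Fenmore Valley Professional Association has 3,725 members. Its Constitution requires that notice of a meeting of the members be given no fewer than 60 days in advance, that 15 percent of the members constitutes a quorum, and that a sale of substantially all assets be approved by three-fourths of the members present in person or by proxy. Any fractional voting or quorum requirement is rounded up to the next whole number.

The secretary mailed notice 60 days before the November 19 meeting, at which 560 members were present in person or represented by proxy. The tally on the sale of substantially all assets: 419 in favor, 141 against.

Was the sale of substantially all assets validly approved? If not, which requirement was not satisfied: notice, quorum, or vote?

Notice: 60 days given; 60 required. Satisfied.
Quorum: 15% of 3,725 = 558.75, rounded up to 559; 560 present. Satisfied.
Vote: requires three-fourths of those present (560); 3/4 of 560 = 420, so 420 needed; 419 in favor. Not satisfied.

Invalid — vote requirement not satisfied.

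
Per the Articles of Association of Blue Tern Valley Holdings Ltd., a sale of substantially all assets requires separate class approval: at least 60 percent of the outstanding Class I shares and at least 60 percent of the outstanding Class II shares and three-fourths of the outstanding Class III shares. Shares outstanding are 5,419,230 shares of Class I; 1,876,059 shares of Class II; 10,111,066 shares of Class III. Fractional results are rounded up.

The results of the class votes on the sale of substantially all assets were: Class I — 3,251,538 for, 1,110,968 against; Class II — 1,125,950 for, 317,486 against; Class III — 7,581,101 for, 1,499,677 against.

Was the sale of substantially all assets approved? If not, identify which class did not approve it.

Not approved — the Class III shares did not give the required vote.

Class I: 3/5 of 5419230 = 3251538; 3,251,538 required, 3,251,538 in favor — approved.
Class II: 3/5 of 1876059 = 1125635.40, rounded up to 1125636; 1,125,636 required, 1,125,950 in favor — approved.
Class III: 3/4 of 10111066 = 7583299.50, rounded up to 7583300; 7,583,300 required, 7,581,101 in favor — not approved.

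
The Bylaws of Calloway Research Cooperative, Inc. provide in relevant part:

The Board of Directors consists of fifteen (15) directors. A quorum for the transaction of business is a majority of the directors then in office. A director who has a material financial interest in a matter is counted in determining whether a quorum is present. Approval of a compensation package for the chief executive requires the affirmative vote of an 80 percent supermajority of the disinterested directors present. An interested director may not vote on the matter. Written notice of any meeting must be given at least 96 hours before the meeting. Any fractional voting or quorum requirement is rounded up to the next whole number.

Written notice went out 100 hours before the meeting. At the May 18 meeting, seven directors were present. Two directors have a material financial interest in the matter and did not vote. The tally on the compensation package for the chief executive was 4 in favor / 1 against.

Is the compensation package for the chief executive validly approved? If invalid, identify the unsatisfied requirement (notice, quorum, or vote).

Invalid — quorum requirement not satisfied.

Notice: 100 hours given; 96 required (100 ≥ 96). Satisfied.
Quorum: 7 present (interested directors count toward quorum); quorum is 8. Not satisfied.
Vote: the compensation package for the chief executive requires four-fifths of the disinterested directors present (7 − 2 = 5). 4/5 of 5 = 4, so 4 affirmative votes are needed; 4 voted in favor. Satisfied. (Moot — without a quorum no business can be validly transacted.)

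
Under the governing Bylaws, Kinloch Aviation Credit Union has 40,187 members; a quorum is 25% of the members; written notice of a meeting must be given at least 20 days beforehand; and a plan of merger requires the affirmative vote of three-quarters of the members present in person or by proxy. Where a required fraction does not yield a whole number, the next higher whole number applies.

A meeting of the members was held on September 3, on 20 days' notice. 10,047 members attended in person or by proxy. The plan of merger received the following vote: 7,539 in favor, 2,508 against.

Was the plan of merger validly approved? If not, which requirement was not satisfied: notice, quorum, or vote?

Notice: 20 days given; 20 required. Satisfied.
Quorum: 25% of 40,187 = 10,046.75, rounded up to 10,047; 10,047 present. Satisfied.
Vote: requires three-fourths of those present (10,047); 3/4 of 10047 = 7535.25, rounded up to 7536, so 7,536 needed; 7,539 in favor. Satisfied.

Valid — all requirements satisfied.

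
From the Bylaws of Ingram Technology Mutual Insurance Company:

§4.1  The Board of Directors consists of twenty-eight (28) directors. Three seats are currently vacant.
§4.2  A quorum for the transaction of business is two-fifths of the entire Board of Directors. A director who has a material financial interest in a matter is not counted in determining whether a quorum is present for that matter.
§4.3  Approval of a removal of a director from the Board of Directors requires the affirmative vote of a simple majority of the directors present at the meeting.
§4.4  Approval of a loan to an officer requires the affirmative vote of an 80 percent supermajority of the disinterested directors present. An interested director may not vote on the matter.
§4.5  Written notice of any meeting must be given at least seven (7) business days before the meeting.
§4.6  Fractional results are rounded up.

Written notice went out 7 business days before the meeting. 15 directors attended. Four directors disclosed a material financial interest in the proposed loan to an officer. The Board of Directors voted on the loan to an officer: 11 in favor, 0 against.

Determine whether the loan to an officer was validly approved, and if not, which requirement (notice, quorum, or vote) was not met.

Notice: 7 business days given; 7 required (7 ≥ 7). Satisfied.
Quorum: 15 present, but the 4 interested directors do not count, leaving 11. Quorum is 12. Not satisfied.
Vote: the loan to an officer requires four-fifths of the disinterested directors present (15 − 4 = 11). 4/5 of 11 = 8.80, rounded up to 9, so 9 affirmative votes are needed; 11 voted in favor. Satisfied. (Moot — without a quorum no business can be validly transacted.)

Invalid — quorum requirement not satisfied.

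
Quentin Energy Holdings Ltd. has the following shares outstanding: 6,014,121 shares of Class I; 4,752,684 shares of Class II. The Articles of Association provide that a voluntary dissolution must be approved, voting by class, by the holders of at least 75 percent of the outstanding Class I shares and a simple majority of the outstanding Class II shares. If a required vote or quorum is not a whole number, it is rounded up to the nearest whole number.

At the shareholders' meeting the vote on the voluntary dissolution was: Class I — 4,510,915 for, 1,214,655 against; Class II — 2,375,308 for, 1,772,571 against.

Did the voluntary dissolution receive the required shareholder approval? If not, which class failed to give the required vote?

Not approved — the Class II shares did not give the required vote.

Class I: 3/4 of 6014121 = 4510590.75, rounded up to 4510591; 4,510,591 required, 4,510,915 in favor — approved.
Class II: a majority of 4752684 is 2376343; 2,376,343 required, 2,375,308 in favor — not approved.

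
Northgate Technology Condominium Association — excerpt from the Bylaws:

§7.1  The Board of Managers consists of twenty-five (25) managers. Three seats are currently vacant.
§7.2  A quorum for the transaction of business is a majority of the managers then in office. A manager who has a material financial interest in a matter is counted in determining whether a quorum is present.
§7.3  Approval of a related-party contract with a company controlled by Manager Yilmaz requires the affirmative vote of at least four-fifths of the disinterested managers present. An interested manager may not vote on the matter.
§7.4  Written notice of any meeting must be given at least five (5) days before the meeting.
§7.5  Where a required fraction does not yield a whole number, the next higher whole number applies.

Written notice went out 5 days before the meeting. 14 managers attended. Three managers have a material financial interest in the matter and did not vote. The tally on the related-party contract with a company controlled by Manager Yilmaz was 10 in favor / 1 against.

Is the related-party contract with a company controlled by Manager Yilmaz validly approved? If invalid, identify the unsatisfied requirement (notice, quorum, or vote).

Notice: 5 days given; 5 required (5 ≥ 5). Satisfied.
Quorum: 14 present (interested managers count toward quorum); quorum is 12. Satisfied.
Vote: the related-party contract with a company controlled by Manager Yilmaz requires four-fifths of the disinterested managers present (14 − 3 = 11). 4/5 of 11 = 8.80, rounded up to 9, so 9 affirmative votes are needed; 10 voted in favor. Satisfied.

Valid — all requirements satisfied.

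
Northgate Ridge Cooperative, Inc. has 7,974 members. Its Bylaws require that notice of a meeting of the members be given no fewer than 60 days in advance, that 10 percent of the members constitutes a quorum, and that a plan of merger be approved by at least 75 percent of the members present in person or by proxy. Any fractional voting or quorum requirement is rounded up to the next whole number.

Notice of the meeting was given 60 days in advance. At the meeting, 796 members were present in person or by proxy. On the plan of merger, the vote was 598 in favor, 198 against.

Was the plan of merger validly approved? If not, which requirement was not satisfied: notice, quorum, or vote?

Invalid — quorum requirement not satisfied.

Notice: 60 days given; 60 required. Satisfied.
Quorum: 10% of 7,974 = 797.40, rounded up to 798; 796 present. Not satisfied.
Vote: requires three-fourths of those present (796); 3/4 of 796 = 597, so 597 needed; 598 in favor. Satisfied.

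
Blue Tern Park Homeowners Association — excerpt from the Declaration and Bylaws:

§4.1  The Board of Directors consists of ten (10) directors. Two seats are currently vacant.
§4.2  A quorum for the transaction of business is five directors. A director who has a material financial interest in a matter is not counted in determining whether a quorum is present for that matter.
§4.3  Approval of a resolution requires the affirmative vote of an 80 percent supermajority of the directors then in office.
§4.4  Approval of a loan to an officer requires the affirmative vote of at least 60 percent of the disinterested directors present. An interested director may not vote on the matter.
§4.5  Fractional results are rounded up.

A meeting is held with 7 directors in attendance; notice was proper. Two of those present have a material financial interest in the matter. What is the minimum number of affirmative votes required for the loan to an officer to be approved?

3

The loan to an officer requires three-fifths of the disinterested directors present (7 − 2 = 5).
3/5 of 5 = 3.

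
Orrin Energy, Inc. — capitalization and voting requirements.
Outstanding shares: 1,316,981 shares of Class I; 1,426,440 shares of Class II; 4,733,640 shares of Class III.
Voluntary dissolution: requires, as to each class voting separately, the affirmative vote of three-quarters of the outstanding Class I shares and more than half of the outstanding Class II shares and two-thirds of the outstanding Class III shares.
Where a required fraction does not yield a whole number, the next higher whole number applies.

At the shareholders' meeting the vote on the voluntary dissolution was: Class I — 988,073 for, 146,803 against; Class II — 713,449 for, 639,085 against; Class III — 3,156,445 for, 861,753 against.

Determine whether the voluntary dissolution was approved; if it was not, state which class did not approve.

Class I: 3/4 of 1316981 = 987735.75, rounded up to 987736; 987,736 required, 988,073 in favor — approved.
Class II: a majority of 1426440 is 713221; 713,221 required, 713,449 in favor — approved.
Class III: 2/3 of 4733640 = 3155760; 3,155,760 required, 3,156,445 in favor — approved.

Approved — every class gave the required vote.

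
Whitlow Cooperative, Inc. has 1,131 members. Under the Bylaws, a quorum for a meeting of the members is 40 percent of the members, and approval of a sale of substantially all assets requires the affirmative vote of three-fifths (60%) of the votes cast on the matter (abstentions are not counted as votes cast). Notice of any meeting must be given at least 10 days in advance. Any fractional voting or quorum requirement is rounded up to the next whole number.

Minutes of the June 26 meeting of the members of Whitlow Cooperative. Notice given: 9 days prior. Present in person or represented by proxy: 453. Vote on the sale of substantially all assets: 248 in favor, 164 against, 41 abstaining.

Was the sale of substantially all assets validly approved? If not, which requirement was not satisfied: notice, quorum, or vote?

Invalid — notice requirement not satisfied.

Notice: 9 days given; 10 required. Not satisfied.
Quorum: 40% of 1,131 = 452.40, rounded up to 453; 453 present. Satisfied.
Vote: requires three-fifths of the votes cast (453 − 41 abstaining = 412); 3/5 of 412 = 247.20, rounded up to 248, so 248 needed; 248 in favor. Satisfied.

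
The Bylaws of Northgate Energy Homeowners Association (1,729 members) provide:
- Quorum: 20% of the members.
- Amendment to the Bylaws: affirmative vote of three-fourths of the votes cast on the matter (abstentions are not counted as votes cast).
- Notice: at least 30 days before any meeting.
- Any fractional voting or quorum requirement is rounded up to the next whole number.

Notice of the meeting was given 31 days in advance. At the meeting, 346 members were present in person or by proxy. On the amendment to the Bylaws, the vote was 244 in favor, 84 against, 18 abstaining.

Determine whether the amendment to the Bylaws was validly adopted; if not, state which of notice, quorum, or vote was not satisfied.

Notice: 31 days given; 30 required. Satisfied.
Quorum: 20% of 1,729 = 345.80, rounded up to 346; 346 present. Satisfied.
Vote: requires three-fourths of the votes cast (346 − 18 abstaining = 328); 3/4 of 328 = 246, so 246 needed; 244 in favor. Not satisfied.

Invalid — vote requirement not satisfied.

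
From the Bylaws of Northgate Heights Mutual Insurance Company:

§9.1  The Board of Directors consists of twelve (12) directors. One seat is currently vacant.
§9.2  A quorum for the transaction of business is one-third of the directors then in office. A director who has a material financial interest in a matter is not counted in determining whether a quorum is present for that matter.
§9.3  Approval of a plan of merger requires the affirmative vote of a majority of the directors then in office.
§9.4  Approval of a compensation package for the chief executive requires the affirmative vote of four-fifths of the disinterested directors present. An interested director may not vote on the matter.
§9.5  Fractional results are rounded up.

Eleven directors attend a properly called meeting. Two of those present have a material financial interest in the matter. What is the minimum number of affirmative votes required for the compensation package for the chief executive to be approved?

The compensation package for the chief executive requires four-fifths of the disinterested directors present (11 − 2 = 9).
4/5 of 9 = 7.20, rounded up to 8.

8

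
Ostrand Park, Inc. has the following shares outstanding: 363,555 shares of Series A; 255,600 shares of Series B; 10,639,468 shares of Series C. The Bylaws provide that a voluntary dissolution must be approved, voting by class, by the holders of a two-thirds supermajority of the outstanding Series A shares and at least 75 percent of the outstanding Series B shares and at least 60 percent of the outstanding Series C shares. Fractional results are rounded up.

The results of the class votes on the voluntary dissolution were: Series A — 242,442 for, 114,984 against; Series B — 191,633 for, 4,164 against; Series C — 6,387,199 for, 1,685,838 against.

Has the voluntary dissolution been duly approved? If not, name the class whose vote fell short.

Not approved — the Series B shares did not give the required vote.

Series A: 2/3 of 363555 = 242370; 242,370 required, 242,442 in favor — approved.
Series B: 3/4 of 255600 = 191700; 191,700 required, 191,633 in favor — not approved.
Series C: 3/5 of 10639468 = 6383680.80, rounded up to 6383681; 6,383,681 required, 6,387,199 in favor — approved.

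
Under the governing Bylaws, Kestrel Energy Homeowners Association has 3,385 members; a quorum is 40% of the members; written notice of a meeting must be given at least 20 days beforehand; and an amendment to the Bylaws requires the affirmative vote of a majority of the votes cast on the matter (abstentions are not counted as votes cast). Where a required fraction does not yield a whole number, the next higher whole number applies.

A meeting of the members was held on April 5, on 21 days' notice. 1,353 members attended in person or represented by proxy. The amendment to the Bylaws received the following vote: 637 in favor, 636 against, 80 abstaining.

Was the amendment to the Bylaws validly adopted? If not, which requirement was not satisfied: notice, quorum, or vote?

Notice: 21 days given; 20 required. Satisfied.
Quorum: 40% of 3,385 = 1,354; 1,353 present. Not satisfied.
Vote: requires a majority of the votes cast (1,353 − 80 abstaining = 1,273); a majority of 1273 is 637, so 637 needed; 637 in favor. Satisfied.

Invalid — quorum requirement not satisfied.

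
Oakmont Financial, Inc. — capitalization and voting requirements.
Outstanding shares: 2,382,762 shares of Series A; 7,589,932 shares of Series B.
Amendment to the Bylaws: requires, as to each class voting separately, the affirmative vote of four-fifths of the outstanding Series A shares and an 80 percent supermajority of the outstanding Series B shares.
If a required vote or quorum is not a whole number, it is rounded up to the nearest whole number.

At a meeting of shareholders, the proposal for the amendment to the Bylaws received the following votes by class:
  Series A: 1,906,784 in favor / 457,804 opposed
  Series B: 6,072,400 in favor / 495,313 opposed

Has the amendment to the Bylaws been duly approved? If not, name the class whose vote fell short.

Approved — every class gave the required vote.

Series A: 4/5 of 2382762 = 1906209.60, rounded up to 1906210; 1,906,210 required, 1,906,784 in favor — approved.
Series B: 4/5 of 7589932 = 6071945.60, rounded up to 6071946; 6,071,946 required, 6,072,400 in favor — approved.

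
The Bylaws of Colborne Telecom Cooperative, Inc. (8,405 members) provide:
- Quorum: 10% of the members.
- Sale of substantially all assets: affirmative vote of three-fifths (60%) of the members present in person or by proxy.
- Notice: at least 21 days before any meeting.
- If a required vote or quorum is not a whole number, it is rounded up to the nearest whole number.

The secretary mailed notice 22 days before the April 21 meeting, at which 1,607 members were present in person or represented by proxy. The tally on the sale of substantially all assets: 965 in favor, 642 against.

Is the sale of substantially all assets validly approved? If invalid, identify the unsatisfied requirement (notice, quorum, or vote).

Valid — all requirements satisfied.

Notice: 22 days given; 21 required. Satisfied.
Quorum: 10% of 8,405 = 840.50, rounded up to 841; 1,607 present. Satisfied.
Vote: requires three-fifths of those present (1,607); 3/5 of 1607 = 964.20, rounded up to 965, so 965 needed; 965 in favor. Satisfied.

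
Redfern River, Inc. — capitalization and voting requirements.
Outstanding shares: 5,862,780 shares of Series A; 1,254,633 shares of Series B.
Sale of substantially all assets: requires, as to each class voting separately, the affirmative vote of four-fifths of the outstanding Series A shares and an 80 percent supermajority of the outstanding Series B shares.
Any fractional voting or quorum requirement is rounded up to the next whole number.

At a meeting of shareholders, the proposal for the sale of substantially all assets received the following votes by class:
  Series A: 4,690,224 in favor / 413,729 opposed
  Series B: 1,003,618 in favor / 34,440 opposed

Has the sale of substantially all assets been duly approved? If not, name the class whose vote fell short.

Series A: 4/5 of 5862780 = 4690224; 4,690,224 required, 4,690,224 in favor — approved.
Series B: 4/5 of 1254633 = 1003706.40, rounded up to 1003707; 1,003,707 required, 1,003,618 in favor — not approved.

Not approved — the Series B shares did not give the required vote.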